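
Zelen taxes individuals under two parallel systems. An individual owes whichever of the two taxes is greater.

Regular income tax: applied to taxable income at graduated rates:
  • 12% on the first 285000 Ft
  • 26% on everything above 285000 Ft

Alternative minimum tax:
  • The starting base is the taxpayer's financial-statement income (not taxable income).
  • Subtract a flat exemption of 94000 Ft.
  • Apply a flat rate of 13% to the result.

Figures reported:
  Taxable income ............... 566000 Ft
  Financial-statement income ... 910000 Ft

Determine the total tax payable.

Alternative minimum tax:
  Base (financial-statement income): 910000 Ft
  Less exemption 94000 Ft → base 816000 Ft
  816000 Ft × 13% = 106080 Ft

Regular income tax:
  285000 Ft × 12% = 34200 Ft
  281000 Ft × 26% = 73060 Ft
  → 107260 Ft

107260 Ft > 106080 Ft, so the regular income tax governs.

107260 Ft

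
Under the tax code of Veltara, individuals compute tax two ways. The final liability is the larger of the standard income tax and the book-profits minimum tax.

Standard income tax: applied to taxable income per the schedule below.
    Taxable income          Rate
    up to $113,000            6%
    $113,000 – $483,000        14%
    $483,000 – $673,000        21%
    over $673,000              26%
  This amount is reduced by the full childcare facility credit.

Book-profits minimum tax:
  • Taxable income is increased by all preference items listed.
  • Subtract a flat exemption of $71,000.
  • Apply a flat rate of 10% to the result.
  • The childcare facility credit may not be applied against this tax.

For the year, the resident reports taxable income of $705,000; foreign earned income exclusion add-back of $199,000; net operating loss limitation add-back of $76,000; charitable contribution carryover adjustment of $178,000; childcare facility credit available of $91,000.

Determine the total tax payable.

$108,700

Standard income tax:
  $113,000 × 6% = $6,780
  $370,000 × 14% = $51,800
  $190,000 × 21% = $39,900
  $32,000 × 26% = $8,320
  → $106,800
  Less childcare facility credit $91,000 → $15,800

Book-profits minimum tax:
  Adjusted income: $705,000 + $199,000 + $76,000 + $178,000 = $1,158,000
  Less exemption $71,000 → base $1,087,000
  $1,087,000 × 10% = $108,700

$108,700 > $15,800, so the book-profits minimum tax is the binding amount.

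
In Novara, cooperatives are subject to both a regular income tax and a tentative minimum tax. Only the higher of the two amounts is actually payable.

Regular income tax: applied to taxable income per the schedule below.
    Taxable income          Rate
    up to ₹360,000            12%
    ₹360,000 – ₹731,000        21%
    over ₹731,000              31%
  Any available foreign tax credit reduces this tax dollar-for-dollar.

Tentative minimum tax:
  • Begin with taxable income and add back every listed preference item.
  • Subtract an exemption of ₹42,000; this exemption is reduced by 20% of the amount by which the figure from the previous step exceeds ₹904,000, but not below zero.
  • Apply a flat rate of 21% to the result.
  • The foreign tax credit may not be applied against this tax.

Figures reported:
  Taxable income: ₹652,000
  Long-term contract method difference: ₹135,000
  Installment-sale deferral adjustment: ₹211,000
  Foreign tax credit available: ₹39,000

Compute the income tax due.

Tentative minimum tax:
  Adjusted income: ₹652,000 + ₹135,000 + ₹211,000 = ₹998,000
  Exemption: ₹42,000 − 20% × (₹998,000 − ₹904,000) = ₹42,000 − ₹18,800 = ₹23,200
  Base: ₹998,000 − ₹23,200 = ₹974,800
  ₹974,800 × 21% = ₹204,708

Regular income tax:
  ₹360,000 × 12% = ₹43,200
  ₹292,000 × 21% = ₹61,320
  → ₹104,520
  Less foreign tax credit ₹39,000 → ₹65,520

₹204,708 > ₹65,520, so the tentative minimum tax is the binding amount.

₹204,708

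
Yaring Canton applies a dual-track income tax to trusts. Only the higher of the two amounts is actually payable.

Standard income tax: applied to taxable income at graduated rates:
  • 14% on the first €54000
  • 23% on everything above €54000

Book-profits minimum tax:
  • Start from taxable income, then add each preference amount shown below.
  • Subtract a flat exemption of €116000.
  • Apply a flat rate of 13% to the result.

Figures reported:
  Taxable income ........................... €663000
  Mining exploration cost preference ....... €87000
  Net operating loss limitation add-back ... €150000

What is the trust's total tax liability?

€147630

Standard income tax:
  €54000 × 14% = €7560
  €609000 × 23% = €140070
  → €147630

Book-profits minimum tax:
  Adjusted income: €663000 + €87000 + €150000 = €900000
  Less exemption €116000 → base €784000
  €784000 × 13% = €101920

€147630 > €101920, so the standard income tax governs.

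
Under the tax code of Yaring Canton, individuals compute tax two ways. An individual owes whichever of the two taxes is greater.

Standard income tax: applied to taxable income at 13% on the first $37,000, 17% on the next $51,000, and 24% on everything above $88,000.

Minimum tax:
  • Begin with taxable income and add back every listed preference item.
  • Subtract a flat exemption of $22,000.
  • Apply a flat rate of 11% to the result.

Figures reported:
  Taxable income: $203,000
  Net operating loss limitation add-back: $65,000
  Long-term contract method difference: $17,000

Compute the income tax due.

$41,080

Minimum tax:
  Adjusted income: $203,000 + $65,000 + $17,000 = $285,000
  Less exemption $22,000 → base $263,000
  $263,000 × 11% = $28,930

Standard income tax:
  $37,000 × 13% = $4,810
  $51,000 × 17% = $8,670
  $115,000 × 24% = $27,600
  → $41,080

$41,080 > $28,930, so the standard income tax governs.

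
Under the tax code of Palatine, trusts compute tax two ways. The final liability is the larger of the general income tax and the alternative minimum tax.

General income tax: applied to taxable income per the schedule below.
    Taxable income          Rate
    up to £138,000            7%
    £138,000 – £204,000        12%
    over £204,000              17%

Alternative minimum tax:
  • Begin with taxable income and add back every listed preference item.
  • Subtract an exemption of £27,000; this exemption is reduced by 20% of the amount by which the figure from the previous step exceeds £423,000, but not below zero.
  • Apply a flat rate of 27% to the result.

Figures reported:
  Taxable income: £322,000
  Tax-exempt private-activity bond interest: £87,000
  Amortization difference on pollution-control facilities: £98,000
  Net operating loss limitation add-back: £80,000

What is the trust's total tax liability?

Alternative minimum tax:
  Adjusted income: £322,000 + £87,000 + £98,000 + £80,000 = £587,000
  Exemption: 20% × (£587,000 − £423,000) = £32,800 ≥ £27,000, so the exemption is fully phased out
  Base: £587,000 − £0 = £587,000
  £587,000 × 27% = £158,490

General income tax:
  £138,000 × 7% = £9,660
  £66,000 × 12% = £7,920
  £118,000 × 17% = £20,060
  → £37,640

£158,490 > £37,640, so the alternative minimum tax is the binding amount.

£158,490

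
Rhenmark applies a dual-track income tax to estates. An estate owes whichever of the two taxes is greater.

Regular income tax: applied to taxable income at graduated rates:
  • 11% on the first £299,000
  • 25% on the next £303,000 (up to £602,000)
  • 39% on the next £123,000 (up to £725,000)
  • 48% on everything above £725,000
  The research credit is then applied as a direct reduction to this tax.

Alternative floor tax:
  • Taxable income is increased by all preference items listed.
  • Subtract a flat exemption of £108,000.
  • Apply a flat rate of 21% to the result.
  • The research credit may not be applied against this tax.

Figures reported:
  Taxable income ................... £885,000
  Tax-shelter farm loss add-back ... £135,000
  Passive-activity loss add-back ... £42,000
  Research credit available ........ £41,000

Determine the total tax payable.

Alternative floor tax:
  Adjusted income: £885,000 + £135,000 + £42,000 = £1,062,000
  Less exemption £108,000 → base £954,000
  £954,000 × 21% = £200,340

Regular income tax:
  £299,000 × 11% = £32,890
  £303,000 × 25% = £75,750
  £123,000 × 39% = £47,970
  £160,000 × 48% = £76,800
  → £233,410
  Less research credit £41,000 → £192,410

£200,340 > £192,410, so the alternative floor tax is the binding amount.

£200,340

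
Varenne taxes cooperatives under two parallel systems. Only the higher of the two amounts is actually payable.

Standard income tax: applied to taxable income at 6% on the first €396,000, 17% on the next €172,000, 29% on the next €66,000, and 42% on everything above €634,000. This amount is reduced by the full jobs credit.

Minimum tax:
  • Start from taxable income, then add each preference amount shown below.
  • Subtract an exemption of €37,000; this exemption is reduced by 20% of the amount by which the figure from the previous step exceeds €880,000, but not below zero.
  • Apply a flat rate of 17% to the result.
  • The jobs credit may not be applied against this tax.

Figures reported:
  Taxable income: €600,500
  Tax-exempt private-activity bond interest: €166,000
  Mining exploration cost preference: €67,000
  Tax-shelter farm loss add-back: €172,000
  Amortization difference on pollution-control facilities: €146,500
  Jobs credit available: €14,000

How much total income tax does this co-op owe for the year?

€195,840

Standard income tax:
  €396,000 × 6% = €23,760
  €172,000 × 17% = €29,240
  €32,500 × 29% = €9,425
  → €62,425
  Less jobs credit €14,000 → €48,425

Minimum tax:
  Adjusted income: €600,500 + €166,000 + €67,000 + €172,000 + €146,500 = €1,152,000
  Exemption: 20% × (€1,152,000 − €880,000) = €54,400 ≥ €37,000, so the exemption is fully phased out
  Base: €1,152,000 − €0 = €1,152,000
  €1,152,000 × 17% = €195,840

€195,840 > €48,425, so the minimum tax is the binding amount.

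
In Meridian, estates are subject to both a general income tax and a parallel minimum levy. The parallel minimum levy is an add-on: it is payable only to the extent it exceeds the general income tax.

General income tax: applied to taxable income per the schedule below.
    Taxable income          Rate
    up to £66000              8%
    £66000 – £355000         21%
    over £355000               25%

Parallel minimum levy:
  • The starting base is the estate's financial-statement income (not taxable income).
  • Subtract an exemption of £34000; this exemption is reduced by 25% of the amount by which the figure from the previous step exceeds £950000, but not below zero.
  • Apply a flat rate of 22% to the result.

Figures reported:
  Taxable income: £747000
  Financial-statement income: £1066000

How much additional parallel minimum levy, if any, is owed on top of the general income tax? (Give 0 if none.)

£69450

General income tax:
  £66000 × 8% = £5280
  £289000 × 21% = £60690
  £392000 × 25% = £98000
  → £163970

Parallel minimum levy:
  Base (financial-statement income): £1066000
  Exemption: £34000 − 25% × (£1066000 − £950000) = £34000 − £29000 = £5000
  Base: £1066000 − £5000 = £1061000
  £1061000 × 22% = £233420

Excess of parallel minimum levy over general income tax: £233420 − £163970 = £69450.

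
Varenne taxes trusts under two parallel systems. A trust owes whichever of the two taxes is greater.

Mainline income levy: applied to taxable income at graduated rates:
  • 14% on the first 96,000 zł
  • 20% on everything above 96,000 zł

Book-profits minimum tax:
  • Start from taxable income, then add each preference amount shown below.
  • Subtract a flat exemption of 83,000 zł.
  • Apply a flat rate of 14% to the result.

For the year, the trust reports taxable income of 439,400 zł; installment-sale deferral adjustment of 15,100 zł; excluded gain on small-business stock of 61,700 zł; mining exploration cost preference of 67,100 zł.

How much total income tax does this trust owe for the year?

82,120 zł

Mainline income levy:
  96,000 zł × 14% = 13,440 zł
  343,400 zł × 20% = 68,680 zł
  → 82,120 zł

Book-profits minimum tax:
  Adjusted income: 439,400 zł + 15,100 zł + 61,700 zł + 67,100 zł = 583,300 zł
  Less exemption 83,000 zł → base 500,300 zł
  500,300 zł × 14% = 70,042 zł

82,120 zł > 70,042 zł, so the mainline income levy governs.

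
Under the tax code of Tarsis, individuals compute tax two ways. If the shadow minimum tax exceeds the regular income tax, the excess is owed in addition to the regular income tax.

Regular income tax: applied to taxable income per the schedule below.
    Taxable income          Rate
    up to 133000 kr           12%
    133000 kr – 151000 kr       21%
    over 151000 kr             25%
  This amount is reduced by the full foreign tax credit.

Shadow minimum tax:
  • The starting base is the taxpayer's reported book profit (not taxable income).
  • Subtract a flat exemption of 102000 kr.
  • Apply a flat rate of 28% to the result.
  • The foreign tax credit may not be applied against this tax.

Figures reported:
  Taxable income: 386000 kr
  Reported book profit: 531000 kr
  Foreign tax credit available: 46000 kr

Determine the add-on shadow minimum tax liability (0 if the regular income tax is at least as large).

Shadow minimum tax:
  Base (reported book profit): 531000 kr
  Less exemption 102000 kr → base 429000 kr
  429000 kr × 28% = 120120 kr

Regular income tax:
  133000 kr × 12% = 15960 kr
  18000 kr × 21% = 3780 kr
  235000 kr × 25% = 58750 kr
  → 78490 kr
  Less foreign tax credit 46000 kr → 32490 kr

Excess of shadow minimum tax over regular income tax: 120120 kr − 32490 kr = 87630 kr.

87630 kr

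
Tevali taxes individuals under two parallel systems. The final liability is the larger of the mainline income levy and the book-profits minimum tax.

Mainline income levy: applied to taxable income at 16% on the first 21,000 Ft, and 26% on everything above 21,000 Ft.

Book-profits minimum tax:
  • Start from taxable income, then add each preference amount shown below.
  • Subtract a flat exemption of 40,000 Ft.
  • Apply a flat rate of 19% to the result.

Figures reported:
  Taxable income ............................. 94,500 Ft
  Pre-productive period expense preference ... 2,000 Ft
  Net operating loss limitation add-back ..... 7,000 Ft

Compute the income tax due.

22,470 Ft

Book-profits minimum tax:
  Adjusted income: 94,500 Ft + 2,000 Ft + 7,000 Ft = 103,500 Ft
  Less exemption 40,000 Ft → base 63,500 Ft
  63,500 Ft × 19% = 12,065 Ft

Mainline income levy:
  21,000 Ft × 16% = 3,360 Ft
  73,500 Ft × 26% = 19,110 Ft
  → 22,470 Ft

22,470 Ft > 12,065 Ft, so the mainline income levy governs.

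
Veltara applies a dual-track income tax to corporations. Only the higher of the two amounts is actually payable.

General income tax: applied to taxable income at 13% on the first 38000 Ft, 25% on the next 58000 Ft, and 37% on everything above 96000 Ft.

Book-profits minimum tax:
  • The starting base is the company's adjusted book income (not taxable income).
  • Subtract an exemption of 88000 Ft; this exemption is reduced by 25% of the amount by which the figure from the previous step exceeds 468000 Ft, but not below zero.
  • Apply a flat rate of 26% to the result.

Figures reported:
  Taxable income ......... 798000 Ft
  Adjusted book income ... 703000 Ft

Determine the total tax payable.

General income tax:
  38000 Ft × 13% = 4940 Ft
  58000 Ft × 25% = 14500 Ft
  702000 Ft × 37% = 259740 Ft
  → 279180 Ft

Book-profits minimum tax:
  Base (adjusted book income): 703000 Ft
  Exemption: 88000 Ft − 25% × (703000 Ft − 468000 Ft) = 88000 Ft − 58750 Ft = 29250 Ft
  Base: 703000 Ft − 29250 Ft = 673750 Ft
  673750 Ft × 26% = 175175 Ft

279180 Ft > 175175 Ft, so the general income tax governs.

279180 Ft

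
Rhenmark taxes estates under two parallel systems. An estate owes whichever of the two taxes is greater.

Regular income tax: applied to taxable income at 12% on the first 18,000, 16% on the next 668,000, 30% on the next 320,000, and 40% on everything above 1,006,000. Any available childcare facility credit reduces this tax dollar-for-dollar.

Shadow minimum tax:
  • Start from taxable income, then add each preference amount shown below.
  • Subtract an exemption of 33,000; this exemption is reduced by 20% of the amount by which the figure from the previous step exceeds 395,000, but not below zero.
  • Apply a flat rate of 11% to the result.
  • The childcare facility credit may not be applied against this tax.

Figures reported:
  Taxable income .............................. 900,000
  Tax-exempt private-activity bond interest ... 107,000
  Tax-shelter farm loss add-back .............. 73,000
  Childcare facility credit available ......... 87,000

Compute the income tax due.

Shadow minimum tax:
  Adjusted income: 900,000 + 107,000 + 73,000 = 1,080,000
  Exemption: 20% × (1,080,000 − 395,000) = 137,000 ≥ 33,000, so the exemption is fully phased out
  Base: 1,080,000 − 0 = 1,080,000
  1,080,000 × 11% = 118,800

Regular income tax:
  18,000 × 12% = 2,160
  668,000 × 16% = 106,880
  214,000 × 30% = 64,200
  → 173,240
  Less childcare facility credit 87,000 → 86,240

118,800 > 86,240, so the shadow minimum tax is the binding amount.

118,800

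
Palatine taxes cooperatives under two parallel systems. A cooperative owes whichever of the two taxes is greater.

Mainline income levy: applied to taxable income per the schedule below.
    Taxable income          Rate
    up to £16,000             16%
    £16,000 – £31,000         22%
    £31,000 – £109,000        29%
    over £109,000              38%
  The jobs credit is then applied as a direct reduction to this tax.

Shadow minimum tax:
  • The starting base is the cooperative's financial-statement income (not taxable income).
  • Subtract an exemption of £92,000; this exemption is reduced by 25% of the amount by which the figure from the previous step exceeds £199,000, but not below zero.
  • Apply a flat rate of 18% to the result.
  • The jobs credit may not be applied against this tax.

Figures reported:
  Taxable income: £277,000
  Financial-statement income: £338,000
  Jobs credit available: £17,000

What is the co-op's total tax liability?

£75,320

Shadow minimum tax:
  Base (financial-statement income): £338,000
  Exemption: £92,000 − 25% × (£338,000 − £199,000) = £92,000 − £34,750 = £57,250
  Base: £338,000 − £57,250 = £280,750
  £280,750 × 18% = £50,535

Mainline income levy:
  £16,000 × 16% = £2,560
  £15,000 × 22% = £3,300
  £78,000 × 29% = £22,620
  £168,000 × 38% = £63,840
  → £92,320
  Less jobs credit £17,000 → £75,320

£75,320 > £50,535, so the mainline income levy governs.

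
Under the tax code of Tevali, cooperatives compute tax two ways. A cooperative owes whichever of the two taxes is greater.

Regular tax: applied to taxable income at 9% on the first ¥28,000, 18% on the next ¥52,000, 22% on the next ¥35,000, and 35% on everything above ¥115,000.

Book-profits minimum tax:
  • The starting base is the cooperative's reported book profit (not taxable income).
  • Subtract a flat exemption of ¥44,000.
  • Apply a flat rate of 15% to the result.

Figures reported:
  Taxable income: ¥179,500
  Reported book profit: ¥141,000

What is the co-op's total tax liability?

Book-profits minimum tax:
  Base (reported book profit): ¥141,000
  Less exemption ¥44,000 → base ¥97,000
  ¥97,000 × 15% = ¥14,550

Regular tax:
  ¥28,000 × 9% = ¥2,520
  ¥52,000 × 18% = ¥9,360
  ¥35,000 × 22% = ¥7,700
  ¥64,500 × 35% = ¥22,575
  → ¥42,155

¥42,155 > ¥14,550, so the regular tax governs.

¥42,155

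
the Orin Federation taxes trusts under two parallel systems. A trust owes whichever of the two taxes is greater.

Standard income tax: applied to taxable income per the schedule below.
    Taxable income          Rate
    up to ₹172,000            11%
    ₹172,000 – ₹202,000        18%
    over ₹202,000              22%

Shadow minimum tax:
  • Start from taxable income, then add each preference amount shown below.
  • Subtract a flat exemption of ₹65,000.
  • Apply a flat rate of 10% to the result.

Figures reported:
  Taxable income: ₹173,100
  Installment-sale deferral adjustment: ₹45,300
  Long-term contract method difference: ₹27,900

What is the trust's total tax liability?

Standard income tax:
  ₹172,000 × 11% = ₹18,920
  ₹1,100 × 18% = ₹198
  → ₹19,118

Shadow minimum tax:
  Adjusted income: ₹173,100 + ₹45,300 + ₹27,900 = ₹246,300
  Less exemption ₹65,000 → base ₹181,300
  ₹181,300 × 10% = ₹18,130

₹19,118 > ₹18,130, so the standard income tax governs.

₹19,118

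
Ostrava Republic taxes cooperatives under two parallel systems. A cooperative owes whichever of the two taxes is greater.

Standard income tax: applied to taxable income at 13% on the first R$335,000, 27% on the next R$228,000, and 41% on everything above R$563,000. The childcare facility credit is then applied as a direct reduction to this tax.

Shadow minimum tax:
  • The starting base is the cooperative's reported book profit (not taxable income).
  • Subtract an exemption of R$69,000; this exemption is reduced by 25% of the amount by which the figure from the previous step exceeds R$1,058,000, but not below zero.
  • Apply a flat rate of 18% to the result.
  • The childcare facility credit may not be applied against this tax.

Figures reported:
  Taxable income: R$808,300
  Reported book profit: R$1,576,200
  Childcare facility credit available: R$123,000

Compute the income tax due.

Standard income tax:
  R$335,000 × 13% = R$43,550
  R$228,000 × 27% = R$61,560
  R$245,300 × 41% = R$100,573
  → R$205,683
  Less childcare facility credit R$123,000 → R$82,683

Shadow minimum tax:
  Base (reported book profit): R$1,576,200
  Exemption: 25% × (R$1,576,200 − R$1,058,000) = R$129,550 ≥ R$69,000, so the exemption is fully phased out
  Base: R$1,576,200 − R$0 = R$1,576,200
  R$1,576,200 × 18% = R$283,716

R$283,716 > R$82,683, so the shadow minimum tax is the binding amount.

R$283,716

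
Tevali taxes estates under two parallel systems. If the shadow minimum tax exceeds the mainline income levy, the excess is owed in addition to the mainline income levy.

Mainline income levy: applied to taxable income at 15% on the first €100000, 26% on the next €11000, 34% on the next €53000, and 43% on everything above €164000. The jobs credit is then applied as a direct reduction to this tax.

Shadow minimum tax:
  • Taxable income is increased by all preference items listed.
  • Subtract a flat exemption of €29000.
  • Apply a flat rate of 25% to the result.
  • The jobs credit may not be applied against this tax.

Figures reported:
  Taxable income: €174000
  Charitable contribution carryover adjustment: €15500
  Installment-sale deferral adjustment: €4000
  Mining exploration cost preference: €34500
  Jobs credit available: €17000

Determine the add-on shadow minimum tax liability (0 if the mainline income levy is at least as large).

Mainline income levy:
  €100000 × 15% = €15000
  €11000 × 26% = €2860
  €53000 × 34% = €18020
  €10000 × 43% = €4300
  → €40180
  Less jobs credit €17000 → €23180

Shadow minimum tax:
  Adjusted income: €174000 + €15500 + €4000 + €34500 = €228000
  Less exemption €29000 → base €199000
  €199000 × 25% = €49750

Excess of shadow minimum tax over mainline income levy: €49750 − €23180 = €26570.

€26570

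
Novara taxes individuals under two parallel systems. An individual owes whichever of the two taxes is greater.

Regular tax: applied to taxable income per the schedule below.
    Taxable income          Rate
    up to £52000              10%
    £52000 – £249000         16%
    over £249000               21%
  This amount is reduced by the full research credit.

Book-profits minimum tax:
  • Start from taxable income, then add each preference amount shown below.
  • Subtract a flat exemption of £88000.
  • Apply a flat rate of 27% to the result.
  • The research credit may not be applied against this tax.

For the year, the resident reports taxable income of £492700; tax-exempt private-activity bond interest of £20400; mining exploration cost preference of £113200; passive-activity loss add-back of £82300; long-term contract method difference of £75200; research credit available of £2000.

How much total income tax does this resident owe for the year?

£187866

Regular tax:
  £52000 × 10% = £5200
  £197000 × 16% = £31520
  £243700 × 21% = £51177
  → £87897
  Less research credit £2000 → £85897

Book-profits minimum tax:
  Adjusted income: £492700 + £20400 + £113200 + £82300 + £75200 = £783800
  Less exemption £88000 → base £695800
  £695800 × 27% = £187866

£187866 > £85897, so the book-profits minimum tax is the binding amount.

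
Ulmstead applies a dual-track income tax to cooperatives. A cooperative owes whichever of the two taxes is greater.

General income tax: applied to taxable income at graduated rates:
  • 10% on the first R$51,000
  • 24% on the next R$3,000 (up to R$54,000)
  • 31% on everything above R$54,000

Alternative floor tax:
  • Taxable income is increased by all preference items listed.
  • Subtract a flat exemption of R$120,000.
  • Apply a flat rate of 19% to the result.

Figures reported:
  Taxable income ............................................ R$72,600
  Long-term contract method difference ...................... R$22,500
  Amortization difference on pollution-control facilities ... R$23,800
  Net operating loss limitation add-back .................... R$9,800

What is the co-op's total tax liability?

General income tax:
  R$51,000 × 10% = R$5,100
  R$3,000 × 24% = R$720
  R$18,600 × 31% = R$5,766
  → R$11,586

Alternative floor tax:
  Adjusted income: R$72,600 + R$22,500 + R$23,800 + R$9,800 = R$128,700
  Less exemption R$120,000 → base R$8,700
  R$8,700 × 19% = R$1,653

R$11,586 > R$1,653, so the general income tax governs.

R$11,586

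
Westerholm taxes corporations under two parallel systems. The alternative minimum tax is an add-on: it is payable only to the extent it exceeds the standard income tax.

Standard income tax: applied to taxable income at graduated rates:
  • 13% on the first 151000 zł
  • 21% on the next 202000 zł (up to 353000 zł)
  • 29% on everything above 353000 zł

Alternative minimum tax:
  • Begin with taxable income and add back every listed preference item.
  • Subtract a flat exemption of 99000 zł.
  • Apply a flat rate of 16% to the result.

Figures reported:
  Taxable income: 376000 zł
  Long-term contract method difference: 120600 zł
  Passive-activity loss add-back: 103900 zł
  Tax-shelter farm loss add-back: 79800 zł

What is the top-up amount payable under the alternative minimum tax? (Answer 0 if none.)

24288 zł

Standard income tax:
  151000 zł × 13% = 19630 zł
  202000 zł × 21% = 42420 zł
  23000 zł × 29% = 6670 zł
  → 68720 zł

Alternative minimum tax:
  Adjusted income: 376000 zł + 120600 zł + 103900 zł + 79800 zł = 680300 zł
  Less exemption 99000 zł → base 581300 zł
  581300 zł × 16% = 93008 zł

Excess of alternative minimum tax over standard income tax: 93008 zł − 68720 zł = 24288 zł.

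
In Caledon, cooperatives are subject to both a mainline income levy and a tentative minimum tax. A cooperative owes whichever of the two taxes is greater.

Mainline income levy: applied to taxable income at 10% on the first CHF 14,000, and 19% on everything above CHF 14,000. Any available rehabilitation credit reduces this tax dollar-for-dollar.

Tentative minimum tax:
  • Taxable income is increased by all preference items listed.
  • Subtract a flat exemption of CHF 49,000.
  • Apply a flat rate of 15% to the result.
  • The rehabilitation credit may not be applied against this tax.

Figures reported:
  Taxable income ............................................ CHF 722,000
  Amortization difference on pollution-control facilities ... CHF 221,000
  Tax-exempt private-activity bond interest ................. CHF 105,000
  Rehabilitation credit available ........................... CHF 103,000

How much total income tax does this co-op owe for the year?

Tentative minimum tax:
  Adjusted income: CHF 722,000 + CHF 221,000 + CHF 105,000 = CHF 1,048,000
  Less exemption CHF 49,000 → base CHF 999,000
  CHF 999,000 × 15% = CHF 149,850

Mainline income levy:
  CHF 14,000 × 10% = CHF 1,400
  CHF 708,000 × 19% = CHF 134,520
  → CHF 135,920
  Less rehabilitation credit CHF 103,000 → CHF 32,920

CHF 149,850 > CHF 32,920, so the tentative minimum tax is the binding amount.

CHF 149,850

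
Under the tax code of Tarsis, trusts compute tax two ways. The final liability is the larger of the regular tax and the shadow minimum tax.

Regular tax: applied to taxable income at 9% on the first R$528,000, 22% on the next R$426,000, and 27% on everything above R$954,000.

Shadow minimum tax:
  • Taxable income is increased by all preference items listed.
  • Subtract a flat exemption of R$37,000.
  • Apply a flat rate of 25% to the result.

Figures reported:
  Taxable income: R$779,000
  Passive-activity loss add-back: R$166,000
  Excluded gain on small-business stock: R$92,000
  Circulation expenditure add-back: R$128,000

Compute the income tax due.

R$282,000

Regular tax:
  R$528,000 × 9% = R$47,520
  R$251,000 × 22% = R$55,220
  → R$102,740

Shadow minimum tax:
  Adjusted income: R$779,000 + R$166,000 + R$92,000 + R$128,000 = R$1,165,000
  Less exemption R$37,000 → base R$1,128,000
  R$1,128,000 × 25% = R$282,000

R$282,000 > R$102,740, so the shadow minimum tax is the binding amount.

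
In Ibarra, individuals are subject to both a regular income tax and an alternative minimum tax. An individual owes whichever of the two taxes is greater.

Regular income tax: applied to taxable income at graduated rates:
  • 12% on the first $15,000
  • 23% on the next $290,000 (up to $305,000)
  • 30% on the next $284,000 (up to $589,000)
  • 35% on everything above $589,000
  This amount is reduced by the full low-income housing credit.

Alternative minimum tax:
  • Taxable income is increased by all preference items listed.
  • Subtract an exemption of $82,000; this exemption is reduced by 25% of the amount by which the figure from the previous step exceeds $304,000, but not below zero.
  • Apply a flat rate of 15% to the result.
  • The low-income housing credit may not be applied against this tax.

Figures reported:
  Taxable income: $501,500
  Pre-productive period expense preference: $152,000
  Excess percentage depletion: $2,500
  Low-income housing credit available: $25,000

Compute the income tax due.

Alternative minimum tax:
  Adjusted income: $501,500 + $152,000 + $2,500 = $656,000
  Exemption: 25% × ($656,000 − $304,000) = $88,000 ≥ $82,000, so the exemption is fully phased out
  Base: $656,000 − $0 = $656,000
  $656,000 × 15% = $98,400

Regular income tax:
  $15,000 × 12% = $1,800
  $290,000 × 23% = $66,700
  $196,500 × 30% = $58,950
  → $127,450
  Less low-income housing credit $25,000 → $102,450

$102,450 > $98,400, so the regular income tax governs.

$102,450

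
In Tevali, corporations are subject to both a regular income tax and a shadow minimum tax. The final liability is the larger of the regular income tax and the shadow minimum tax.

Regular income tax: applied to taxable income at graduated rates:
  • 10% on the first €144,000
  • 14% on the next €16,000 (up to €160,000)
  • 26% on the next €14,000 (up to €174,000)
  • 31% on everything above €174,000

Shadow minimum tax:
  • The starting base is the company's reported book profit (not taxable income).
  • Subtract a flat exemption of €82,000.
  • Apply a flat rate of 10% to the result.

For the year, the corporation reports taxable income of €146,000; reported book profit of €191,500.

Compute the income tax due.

Regular income tax:
  €144,000 × 10% = €14,400
  €2,000 × 14% = €280
  → €14,680

Shadow minimum tax:
  Base (reported book profit): €191,500
  Less exemption €82,000 → base €109,500
  €109,500 × 10% = €10,950

€14,680 > €10,950, so the regular income tax governs.

€14,680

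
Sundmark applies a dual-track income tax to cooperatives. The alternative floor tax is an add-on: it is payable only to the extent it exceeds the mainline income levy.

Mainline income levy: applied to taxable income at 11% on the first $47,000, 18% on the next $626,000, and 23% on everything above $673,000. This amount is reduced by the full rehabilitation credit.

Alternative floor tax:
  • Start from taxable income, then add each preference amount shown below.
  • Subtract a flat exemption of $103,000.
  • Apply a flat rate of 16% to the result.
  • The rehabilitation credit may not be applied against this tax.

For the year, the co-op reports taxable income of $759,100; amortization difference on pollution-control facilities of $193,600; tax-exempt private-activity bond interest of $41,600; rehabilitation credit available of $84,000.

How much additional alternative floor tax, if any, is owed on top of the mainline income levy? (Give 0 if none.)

$88,955

Alternative floor tax:
  Adjusted income: $759,100 + $193,600 + $41,600 = $994,300
  Less exemption $103,000 → base $891,300
  $891,300 × 16% = $142,608

Mainline income levy:
  $47,000 × 11% = $5,170
  $626,000 × 18% = $112,680
  $86,100 × 23% = $19,803
  → $137,653
  Less rehabilitation credit $84,000 → $53,653

Excess of alternative floor tax over mainline income levy: $142,608 − $53,653 = $88,955.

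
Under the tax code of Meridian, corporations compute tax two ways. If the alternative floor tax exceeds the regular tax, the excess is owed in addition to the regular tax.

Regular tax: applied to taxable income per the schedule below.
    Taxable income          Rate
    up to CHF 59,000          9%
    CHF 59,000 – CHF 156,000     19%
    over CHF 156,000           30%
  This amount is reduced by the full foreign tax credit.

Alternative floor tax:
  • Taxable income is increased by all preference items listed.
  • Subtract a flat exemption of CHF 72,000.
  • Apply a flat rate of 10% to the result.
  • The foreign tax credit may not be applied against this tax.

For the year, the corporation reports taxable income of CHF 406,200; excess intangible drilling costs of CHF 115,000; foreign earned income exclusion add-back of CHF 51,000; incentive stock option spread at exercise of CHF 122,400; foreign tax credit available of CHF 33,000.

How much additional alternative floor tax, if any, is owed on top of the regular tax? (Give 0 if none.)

CHF 0

Regular tax:
  CHF 59,000 × 9% = CHF 5,310
  CHF 97,000 × 19% = CHF 18,430
  CHF 250,200 × 30% = CHF 75,060
  → CHF 98,800
  Less foreign tax credit CHF 33,000 → CHF 65,800

Alternative floor tax:
  Adjusted income: CHF 406,200 + CHF 115,000 + CHF 51,000 + CHF 122,400 = CHF 694,600
  Less exemption CHF 72,000 → base CHF 622,600
  CHF 622,600 × 10% = CHF 62,260

CHF 62,260 ≤ CHF 65,800, so no add-on is due.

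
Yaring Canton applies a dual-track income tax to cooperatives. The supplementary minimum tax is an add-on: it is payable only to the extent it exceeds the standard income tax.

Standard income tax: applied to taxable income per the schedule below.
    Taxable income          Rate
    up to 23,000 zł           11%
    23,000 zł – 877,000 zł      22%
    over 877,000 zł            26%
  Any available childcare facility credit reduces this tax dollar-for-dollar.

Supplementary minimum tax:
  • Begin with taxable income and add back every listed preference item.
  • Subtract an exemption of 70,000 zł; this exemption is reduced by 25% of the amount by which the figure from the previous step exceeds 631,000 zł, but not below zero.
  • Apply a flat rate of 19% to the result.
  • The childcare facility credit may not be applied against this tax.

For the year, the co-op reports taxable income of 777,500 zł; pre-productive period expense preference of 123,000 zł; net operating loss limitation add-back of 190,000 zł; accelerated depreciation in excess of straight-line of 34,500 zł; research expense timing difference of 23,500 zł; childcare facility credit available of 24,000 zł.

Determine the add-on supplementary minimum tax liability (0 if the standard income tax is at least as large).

73,695 zł

Supplementary minimum tax:
  Adjusted income: 777,500 zł + 123,000 zł + 190,000 zł + 34,500 zł + 23,500 zł = 1,148,500 zł
  Exemption: 25% × (1,148,500 zł − 631,000 zł) = 129,375 zł ≥ 70,000 zł, so the exemption is fully phased out
  Base: 1,148,500 zł − 0 zł = 1,148,500 zł
  1,148,500 zł × 19% = 218,215 zł

Standard income tax:
  23,000 zł × 11% = 2,530 zł
  754,500 zł × 22% = 165,990 zł
  → 168,520 zł
  Less childcare facility credit 24,000 zł → 144,520 zł

Excess of supplementary minimum tax over standard income tax: 218,215 zł − 144,520 zł = 73,695 zł.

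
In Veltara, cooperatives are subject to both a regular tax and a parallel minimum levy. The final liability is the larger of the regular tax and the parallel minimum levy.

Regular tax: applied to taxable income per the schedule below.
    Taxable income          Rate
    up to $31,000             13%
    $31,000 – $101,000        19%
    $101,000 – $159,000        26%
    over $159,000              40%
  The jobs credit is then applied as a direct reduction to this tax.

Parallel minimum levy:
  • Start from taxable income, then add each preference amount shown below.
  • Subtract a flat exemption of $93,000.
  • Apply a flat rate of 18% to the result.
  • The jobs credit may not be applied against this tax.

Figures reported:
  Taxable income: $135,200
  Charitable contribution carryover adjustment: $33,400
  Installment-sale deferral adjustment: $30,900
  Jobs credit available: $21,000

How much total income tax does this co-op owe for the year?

Regular tax:
  $31,000 × 13% = $4,030
  $70,000 × 19% = $13,300
  $34,200 × 26% = $8,892
  → $26,222
  Less jobs credit $21,000 → $5,222

Parallel minimum levy:
  Adjusted income: $135,200 + $33,400 + $30,900 = $199,500
  Less exemption $93,000 → base $106,500
  $106,500 × 18% = $19,170

$19,170 > $5,222, so the parallel minimum levy is the binding amount.

$19,170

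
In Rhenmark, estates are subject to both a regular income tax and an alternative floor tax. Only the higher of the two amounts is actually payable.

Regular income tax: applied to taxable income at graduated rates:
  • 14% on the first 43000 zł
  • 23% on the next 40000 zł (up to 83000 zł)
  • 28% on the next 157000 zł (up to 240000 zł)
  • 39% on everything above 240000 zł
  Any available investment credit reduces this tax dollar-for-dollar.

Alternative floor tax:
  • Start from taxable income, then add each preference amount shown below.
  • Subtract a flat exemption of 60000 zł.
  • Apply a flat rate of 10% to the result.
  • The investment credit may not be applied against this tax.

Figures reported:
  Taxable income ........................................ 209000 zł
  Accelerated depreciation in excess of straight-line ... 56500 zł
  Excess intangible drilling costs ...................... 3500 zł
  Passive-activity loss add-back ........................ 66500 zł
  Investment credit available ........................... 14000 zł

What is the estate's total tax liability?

36500 zł

Alternative floor tax:
  Adjusted income: 209000 zł + 56500 zł + 3500 zł + 66500 zł = 335500 zł
  Less exemption 60000 zł → base 275500 zł
  275500 zł × 10% = 27550 zł

Regular income tax:
  43000 zł × 14% = 6020 zł
  40000 zł × 23% = 9200 zł
  126000 zł × 28% = 35280 zł
  → 50500 zł
  Less investment credit 14000 zł → 36500 zł

36500 zł > 27550 zł, so the regular income tax governs.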